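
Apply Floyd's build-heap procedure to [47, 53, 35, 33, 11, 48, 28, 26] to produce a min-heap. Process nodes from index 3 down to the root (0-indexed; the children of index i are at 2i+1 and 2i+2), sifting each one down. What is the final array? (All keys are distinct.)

sift down from index 3:
  33 vs only child 26 at index 7, swap → [47, 53, 35, 26, 11, 48, 28, 33]
sift down from index 2:
  35 vs smaller child 28 at index 6, swap → [47, 53, 28, 26, 11, 48, 35, 33]
sift down from index 1:
  53 vs smaller child 11 at index 4, swap → [47, 11, 28, 26, 53, 48, 35, 33]
sift down from index 0:
  47 vs smaller child 11 at index 1, swap → [11, 47, 28, 26, 53, 48, 35, 33]
  47 vs smaller child 26 at index 3, swap → [11, 26, 28, 47, 53, 48, 35, 33]
  47 vs only child 33 at index 7, swap → [11, 26, 28, 33, 53, 48, 35, 47]

[11, 26, 28, 33, 53, 48, 35, 47]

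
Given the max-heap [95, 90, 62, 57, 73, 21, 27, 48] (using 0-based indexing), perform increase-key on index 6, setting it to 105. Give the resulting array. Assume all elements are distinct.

[105, 90, 95, 57, 73, 21, 62, 48]

set index 6 from 27 to 105 → [95, 90, 62, 57, 73, 21, 105, 48]
105 > parent 62 at index 2, swap → [95, 90, 105, 57, 73, 21, 62, 48]
105 > parent 95 at index 0, swap → [105, 90, 95, 57, 73, 21, 62, 48]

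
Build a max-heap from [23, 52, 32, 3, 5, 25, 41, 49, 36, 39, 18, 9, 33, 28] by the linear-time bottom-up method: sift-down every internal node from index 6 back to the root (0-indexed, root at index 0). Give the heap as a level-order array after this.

[52, 49, 41, 36, 39, 33, 32, 3, 23, 5, 18, 9, 25, 28]

sift down from index 6: already satisfies heap property
sift down from index 5:
  25 vs larger child 33 at index 12, swap → [23, 52, 32, 3, 5, 33, 41, 49, 36, 39, 18, 9, 25, 28]
sift down from index 4:
  5 vs larger child 39 at index 9, swap → [23, 52, 32, 3, 39, 33, 41, 49, 36, 5, 18, 9, 25, 28]
sift down from index 3:
  3 vs larger child 49 at index 7, swap → [23, 52, 32, 49, 39, 33, 41, 3, 36, 5, 18, 9, 25, 28]
sift down from index 2:
  32 vs larger child 41 at index 6, swap → [23, 52, 41, 49, 39, 33, 32, 3, 36, 5, 18, 9, 25, 28]
sift down from index 1: already satisfies heap property
sift down from index 0:
  23 vs larger child 52 at index 1, swap → [52, 23, 41, 49, 39, 33, 32, 3, 36, 5, 18, 9, 25, 28]
  23 vs larger child 49 at index 3, swap → [52, 49, 41, 23, 39, 33, 32, 3, 36, 5, 18, 9, 25, 28]
  23 vs larger child 36 at index 8, swap → [52, 49, 41, 36, 39, 33, 32, 3, 23, 5, 18, 9, 25, 28]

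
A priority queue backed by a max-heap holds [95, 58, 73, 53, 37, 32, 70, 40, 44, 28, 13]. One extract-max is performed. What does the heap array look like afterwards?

remove root 95; move last element 13 to root → [13, 58, 73, 53, 37, 32, 70, 40, 44, 28]
13 vs larger child 73 at index 2, swap → [73, 58, 13, 53, 37, 32, 70, 40, 44, 28]
13 vs larger child 70 at index 6, swap → [73, 58, 70, 53, 37, 32, 13, 40, 44, 28]

[73, 58, 70, 53, 37, 32, 13, 40, 44, 28]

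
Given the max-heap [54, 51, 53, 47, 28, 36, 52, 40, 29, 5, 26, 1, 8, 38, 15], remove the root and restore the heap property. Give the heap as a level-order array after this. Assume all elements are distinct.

[53, 51, 52, 47, 28, 36, 38, 40, 29, 5, 26, 1, 8, 15]

remove root 54; move last element 15 to root → [15, 51, 53, 47, 28, 36, 52, 40, 29, 5, 26, 1, 8, 38]
15 vs larger child 53 at index 2, swap → [53, 51, 15, 47, 28, 36, 52, 40, 29, 5, 26, 1, 8, 38]
15 vs larger child 52 at index 6, swap → [53, 51, 52, 47, 28, 36, 15, 40, 29, 5, 26, 1, 8, 38]
15 vs only child 38 at index 13, swap → [53, 51, 52, 47, 28, 36, 38, 40, 29, 5, 26, 1, 8, 15]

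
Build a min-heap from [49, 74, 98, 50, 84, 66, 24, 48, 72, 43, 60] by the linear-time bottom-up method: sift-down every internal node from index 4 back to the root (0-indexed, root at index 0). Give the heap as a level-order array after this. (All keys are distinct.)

[24, 43, 49, 48, 60, 66, 98, 50, 72, 84, 74]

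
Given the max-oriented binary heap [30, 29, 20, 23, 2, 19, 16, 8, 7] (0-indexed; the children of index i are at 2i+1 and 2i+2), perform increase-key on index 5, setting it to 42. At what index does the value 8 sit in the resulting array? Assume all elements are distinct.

7

set index 5 from 19 to 42 → [30, 29, 20, 23, 2, 42, 16, 8, 7]
42 > parent 20 at index 2, swap → [30, 29, 42, 23, 2, 20, 16, 8, 7]
42 > parent 30 at index 0, swap → [42, 29, 30, 23, 2, 20, 16, 8, 7]
resulting array: [42, 29, 30, 23, 2, 20, 16, 8, 7]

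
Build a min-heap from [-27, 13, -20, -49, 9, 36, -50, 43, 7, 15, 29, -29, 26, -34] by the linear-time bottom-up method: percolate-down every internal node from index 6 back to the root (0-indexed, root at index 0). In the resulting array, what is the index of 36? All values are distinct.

sift down from index 6: already satisfies heap property
sift down from index 5:
  36 vs smaller child -29 at index 11, swap → [-27, 13, -20, -49, 9, -29, -50, 43, 7, 15, 29, 36, 26, -34]
sift down from index 4: already satisfies heap property
sift down from index 3: already satisfies heap property
sift down from index 2:
  -20 vs smaller child -50 at index 6, swap → [-27, 13, -50, -49, 9, -29, -20, 43, 7, 15, 29, 36, 26, -34]
  -20 vs only child -34 at index 13, swap → [-27, 13, -50, -49, 9, -29, -34, 43, 7, 15, 29, 36, 26, -20]
sift down from index 1:
  13 vs smaller child -49 at index 3, swap → [-27, -49, -50, 13, 9, -29, -34, 43, 7, 15, 29, 36, 26, -20]
  13 vs smaller child 7 at index 8, swap → [-27, -49, -50, 7, 9, -29, -34, 43, 13, 15, 29, 36, 26, -20]
sift down from index 0:
  -27 vs smaller child -50 at index 2, swap → [-50, -49, -27, 7, 9, -29, -34, 43, 13, 15, 29, 36, 26, -20]
  -27 vs smaller child -34 at index 6, swap → [-50, -49, -34, 7, 9, -29, -27, 43, 13, 15, 29, 36, 26, -20]
resulting array: [-50, -49, -34, 7, 9, -29, -27, 43, 13, 15, 29, 36, 26, -20]

11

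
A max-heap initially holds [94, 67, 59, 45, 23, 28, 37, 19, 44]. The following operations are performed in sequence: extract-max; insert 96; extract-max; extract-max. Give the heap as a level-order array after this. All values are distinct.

[59, 45, 37, 44, 23, 28, 19]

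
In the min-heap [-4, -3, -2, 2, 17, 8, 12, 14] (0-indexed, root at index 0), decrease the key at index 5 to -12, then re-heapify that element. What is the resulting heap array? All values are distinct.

[-12, -3, -4, 2, 17, -2, 12, 14]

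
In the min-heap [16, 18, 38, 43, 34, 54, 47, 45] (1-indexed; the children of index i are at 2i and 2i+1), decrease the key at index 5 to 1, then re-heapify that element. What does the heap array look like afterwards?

[1, 16, 38, 43, 18, 54, 47, 45]

set index 5 from 34 to 1 → [16, 18, 38, 43, 1, 54, 47, 45]
1 < parent 18 at index 2, swap → [16, 1, 38, 43, 18, 54, 47, 45]
1 < parent 16 at index 1, swap → [1, 16, 38, 43, 18, 54, 47, 45]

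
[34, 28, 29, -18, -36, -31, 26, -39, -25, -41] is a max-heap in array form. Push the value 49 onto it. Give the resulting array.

[49, 34, 29, -18, 28, -31, 26, -39, -25, -41, -36]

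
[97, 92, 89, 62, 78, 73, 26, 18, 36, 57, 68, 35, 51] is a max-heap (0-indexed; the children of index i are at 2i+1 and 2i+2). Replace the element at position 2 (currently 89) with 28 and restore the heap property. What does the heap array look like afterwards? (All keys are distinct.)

set index 2 from 89 to 28 → [97, 92, 28, 62, 78, 73, 26, 18, 36, 57, 68, 35, 51]
28 vs larger child 73 at index 5, swap → [97, 92, 73, 62, 78, 28, 26, 18, 36, 57, 68, 35, 51]
28 vs larger child 51 at index 12, swap → [97, 92, 73, 62, 78, 51, 26, 18, 36, 57, 68, 35, 28]

[97, 92, 73, 62, 78, 51, 26, 18, 36, 57, 68, 35, 28]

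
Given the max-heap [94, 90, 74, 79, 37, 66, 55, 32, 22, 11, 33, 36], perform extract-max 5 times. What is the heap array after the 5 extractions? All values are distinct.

[55, 37, 32, 36, 33, 11, 22]

extract-max #1 returns 94:
  remove root 94; move last element 36 to root → [36, 90, 74, 79, 37, 66, 55, 32, 22, 11, 33]
  36 vs larger child 90 at index 1, swap → [90, 36, 74, 79, 37, 66, 55, 32, 22, 11, 33]
  36 vs larger child 79 at index 3, swap → [90, 79, 74, 36, 37, 66, 55, 32, 22, 11, 33]
extract-max #2 returns 90:
  remove root 90; move last element 33 to root → [33, 79, 74, 36, 37, 66, 55, 32, 22, 11]
  33 vs larger child 79 at index 1, swap → [79, 33, 74, 36, 37, 66, 55, 32, 22, 11]
  33 vs larger child 37 at index 4, swap → [79, 37, 74, 36, 33, 66, 55, 32, 22, 11]
extract-max #3 returns 79:
  remove root 79; move last element 11 to root → [11, 37, 74, 36, 33, 66, 55, 32, 22]
  11 vs larger child 74 at index 2, swap → [74, 37, 11, 36, 33, 66, 55, 32, 22]
  11 vs larger child 66 at index 5, swap → [74, 37, 66, 36, 33, 11, 55, 32, 22]
extract-max #4 returns 74:
  remove root 74; move last element 22 to root → [22, 37, 66, 36, 33, 11, 55, 32]
  22 vs larger child 66 at index 2, swap → [66, 37, 22, 36, 33, 11, 55, 32]
  22 vs larger child 55 at index 6, swap → [66, 37, 55, 36, 33, 11, 22, 32]
extract-max #5 returns 66:
  remove root 66; move last element 32 to root → [32, 37, 55, 36, 33, 11, 22]
  32 vs larger child 55 at index 2, swap → [55, 37, 32, 36, 33, 11, 22]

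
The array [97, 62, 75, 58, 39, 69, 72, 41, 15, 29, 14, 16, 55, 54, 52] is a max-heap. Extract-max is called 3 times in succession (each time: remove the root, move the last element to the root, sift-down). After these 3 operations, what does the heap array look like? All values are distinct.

[69, 62, 55, 58, 39, 52, 54, 41, 15, 29, 14, 16]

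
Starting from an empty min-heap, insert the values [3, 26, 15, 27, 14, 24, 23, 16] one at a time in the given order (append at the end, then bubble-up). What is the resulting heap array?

Insert 3:
  append 3 at index 0 → [3] (no swap needed)
Insert 26:
  append 26 at index 1 → [3, 26] (no swap needed)
Insert 15:
  append 15 at index 2 → [3, 26, 15] (no swap needed)
Insert 27:
  append 27 at index 3 → [3, 26, 15, 27] (no swap needed)
Insert 14:
  append 14 at index 4 → [3, 26, 15, 27, 14]
  14 < parent 26 at index 1, swap → [3, 14, 15, 27, 26]
Insert 24:
  append 24 at index 5 → [3, 14, 15, 27, 26, 24] (no swap needed)
Insert 23:
  append 23 at index 6 → [3, 14, 15, 27, 26, 24, 23] (no swap needed)
Insert 16:
  append 16 at index 7 → [3, 14, 15, 27, 26, 24, 23, 16]
  16 < parent 27 at index 3, swap → [3, 14, 15, 16, 26, 24, 23, 27]

[3, 14, 15, 16, 26, 24, 23, 27]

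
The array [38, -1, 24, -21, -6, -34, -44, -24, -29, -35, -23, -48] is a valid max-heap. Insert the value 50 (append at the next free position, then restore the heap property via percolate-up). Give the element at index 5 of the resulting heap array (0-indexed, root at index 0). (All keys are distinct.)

append 50 at index 12 → [38, -1, 24, -21, -6, -34, -44, -24, -29, -35, -23, -48, 50]
50 > parent -34 at index 5, swap → [38, -1, 24, -21, -6, 50, -44, -24, -29, -35, -23, -48, -34]
50 > parent 24 at index 2, swap → [38, -1, 50, -21, -6, 24, -44, -24, -29, -35, -23, -48, -34]
50 > parent 38 at index 0, swap → [50, -1, 38, -21, -6, 24, -44, -24, -29, -35, -23, -48, -34]
resulting array: [50, -1, 38, -21, -6, 24, -44, -24, -29, -35, -23, -48, -34]

24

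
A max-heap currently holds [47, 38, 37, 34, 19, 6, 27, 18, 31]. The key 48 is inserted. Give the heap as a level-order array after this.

append 48 at index 9 → [47, 38, 37, 34, 19, 6, 27, 18, 31, 48]
48 > parent 19 at index 4, swap → [47, 38, 37, 34, 48, 6, 27, 18, 31, 19]
48 > parent 38 at index 1, swap → [47, 48, 37, 34, 38, 6, 27, 18, 31, 19]
48 > parent 47 at index 0, swap → [48, 47, 37, 34, 38, 6, 27, 18, 31, 19]

[48, 47, 37, 34, 38, 6, 27, 18, 31, 19]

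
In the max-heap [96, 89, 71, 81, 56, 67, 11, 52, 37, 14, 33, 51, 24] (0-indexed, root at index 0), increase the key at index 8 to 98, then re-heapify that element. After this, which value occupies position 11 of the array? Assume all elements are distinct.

51

set index 8 from 37 to 98 → [96, 89, 71, 81, 56, 67, 11, 52, 98, 14, 33, 51, 24]
98 > parent 81 at index 3, swap → [96, 89, 71, 98, 56, 67, 11, 52, 81, 14, 33, 51, 24]
98 > parent 89 at index 1, swap → [96, 98, 71, 89, 56, 67, 11, 52, 81, 14, 33, 51, 24]
98 > parent 96 at index 0, swap → [98, 96, 71, 89, 56, 67, 11, 52, 81, 14, 33, 51, 24]
resulting array: [98, 96, 71, 89, 56, 67, 11, 52, 81, 14, 33, 51, 24]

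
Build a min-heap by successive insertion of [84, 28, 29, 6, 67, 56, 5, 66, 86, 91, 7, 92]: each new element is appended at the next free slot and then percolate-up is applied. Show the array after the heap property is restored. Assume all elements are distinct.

[5, 7, 6, 66, 28, 56, 29, 84, 86, 91, 67, 92]

Insert 84:
  append 84 at index 0 → [84] (no swap needed)
Insert 28:
  append 28 at index 1 → [84, 28]
  28 < parent 84 at index 0, swap → [28, 84]
Insert 29:
  append 29 at index 2 → [28, 84, 29] (no swap needed)
Insert 6:
  append 6 at index 3 → [28, 84, 29, 6]
  6 < parent 84 at index 1, swap → [28, 6, 29, 84]
  6 < parent 28 at index 0, swap → [6, 28, 29, 84]
Insert 67:
  append 67 at index 4 → [6, 28, 29, 84, 67] (no swap needed)
Insert 56:
  append 56 at index 5 → [6, 28, 29, 84, 67, 56] (no swap needed)
Insert 5:
  append 5 at index 6 → [6, 28, 29, 84, 67, 56, 5]
  5 < parent 29 at index 2, swap → [6, 28, 5, 84, 67, 56, 29]
  5 < parent 6 at index 0, swap → [5, 28, 6, 84, 67, 56, 29]
Insert 66:
  append 66 at index 7 → [5, 28, 6, 84, 67, 56, 29, 66]
  66 < parent 84 at index 3, swap → [5, 28, 6, 66, 67, 56, 29, 84]
Insert 86:
  append 86 at index 8 → [5, 28, 6, 66, 67, 56, 29, 84, 86] (no swap needed)
Insert 91:
  append 91 at index 9 → [5, 28, 6, 66, 67, 56, 29, 84, 86, 91] (no swap needed)
Insert 7:
  append 7 at index 10 → [5, 28, 6, 66, 67, 56, 29, 84, 86, 91, 7]
  7 < parent 67 at index 4, swap → [5, 28, 6, 66, 7, 56, 29, 84, 86, 91, 67]
  7 < parent 28 at index 1, swap → [5, 7, 6, 66, 28, 56, 29, 84, 86, 91, 67]
Insert 92:
  append 92 at index 11 → [5, 7, 6, 66, 28, 56, 29, 84, 86, 91, 67, 92] (no swap needed)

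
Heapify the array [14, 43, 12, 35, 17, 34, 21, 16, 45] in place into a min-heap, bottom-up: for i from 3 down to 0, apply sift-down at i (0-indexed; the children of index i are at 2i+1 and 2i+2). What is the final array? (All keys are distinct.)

[12, 16, 14, 35, 17, 34, 21, 43, 45]

sift down from index 3:
  35 vs smaller child 16 at index 7, swap → [14, 43, 12, 16, 17, 34, 21, 35, 45]
sift down from index 2: already satisfies heap property
sift down from index 1:
  43 vs smaller child 16 at index 3, swap → [14, 16, 12, 43, 17, 34, 21, 35, 45]
  43 vs smaller child 35 at index 7, swap → [14, 16, 12, 35, 17, 34, 21, 43, 45]
sift down from index 0:
  14 vs smaller child 12 at index 2, swap → [12, 16, 14, 35, 17, 34, 21, 43, 45]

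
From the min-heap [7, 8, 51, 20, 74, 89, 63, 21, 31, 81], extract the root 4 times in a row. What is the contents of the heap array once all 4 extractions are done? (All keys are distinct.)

extract-min #1 returns 7:
  remove root 7; move last element 81 to root → [81, 8, 51, 20, 74, 89, 63, 21, 31]
  81 vs smaller child 8 at index 1, swap → [8, 81, 51, 20, 74, 89, 63, 21, 31]
  81 vs smaller child 20 at index 3, swap → [8, 20, 51, 81, 74, 89, 63, 21, 31]
  81 vs smaller child 21 at index 7, swap → [8, 20, 51, 21, 74, 89, 63, 81, 31]
extract-min #2 returns 8:
  remove root 8; move last element 31 to root → [31, 20, 51, 21, 74, 89, 63, 81]
  31 vs smaller child 20 at index 1, swap → [20, 31, 51, 21, 74, 89, 63, 81]
  31 vs smaller child 21 at index 3, swap → [20, 21, 51, 31, 74, 89, 63, 81]
extract-min #3 returns 20:
  remove root 20; move last element 81 to root → [81, 21, 51, 31, 74, 89, 63]
  81 vs smaller child 21 at index 1, swap → [21, 81, 51, 31, 74, 89, 63]
  81 vs smaller child 31 at index 3, swap → [21, 31, 51, 81, 74, 89, 63]
extract-min #4 returns 21:
  remove root 21; move last element 63 to root → [63, 31, 51, 81, 74, 89]
  63 vs smaller child 31 at index 1, swap → [31, 63, 51, 81, 74, 89]

[31, 63, 51, 81, 74, 89]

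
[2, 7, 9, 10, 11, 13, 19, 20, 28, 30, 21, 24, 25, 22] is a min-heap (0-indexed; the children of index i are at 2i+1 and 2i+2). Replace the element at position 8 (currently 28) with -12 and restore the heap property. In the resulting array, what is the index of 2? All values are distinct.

set index 8 from 28 to -12 → [2, 7, 9, 10, 11, 13, 19, 20, -12, 30, 21, 24, 25, 22]
-12 < parent 10 at index 3, swap → [2, 7, 9, -12, 11, 13, 19, 20, 10, 30, 21, 24, 25, 22]
-12 < parent 7 at index 1, swap → [2, -12, 9, 7, 11, 13, 19, 20, 10, 30, 21, 24, 25, 22]
-12 < parent 2 at index 0, swap → [-12, 2, 9, 7, 11, 13, 19, 20, 10, 30, 21, 24, 25, 22]
resulting array: [-12, 2, 9, 7, 11, 13, 19, 20, 10, 30, 21, 24, 25, 22]

1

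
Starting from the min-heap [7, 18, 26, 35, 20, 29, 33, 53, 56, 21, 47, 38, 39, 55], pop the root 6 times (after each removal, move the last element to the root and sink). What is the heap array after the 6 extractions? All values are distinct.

[33, 35, 47, 38, 39, 56, 55, 53]

extract-min #1 returns 7:
  remove root 7; move last element 55 to root → [55, 18, 26, 35, 20, 29, 33, 53, 56, 21, 47, 38, 39]
  55 vs smaller child 18 at index 1, swap → [18, 55, 26, 35, 20, 29, 33, 53, 56, 21, 47, 38, 39]
  55 vs smaller child 20 at index 4, swap → [18, 20, 26, 35, 55, 29, 33, 53, 56, 21, 47, 38, 39]
  55 vs smaller child 21 at index 9, swap → [18, 20, 26, 35, 21, 29, 33, 53, 56, 55, 47, 38, 39]
extract-min #2 returns 18:
  remove root 18; move last element 39 to root → [39, 20, 26, 35, 21, 29, 33, 53, 56, 55, 47, 38]
  39 vs smaller child 20 at index 1, swap → [20, 39, 26, 35, 21, 29, 33, 53, 56, 55, 47, 38]
  39 vs smaller child 21 at index 4, swap → [20, 21, 26, 35, 39, 29, 33, 53, 56, 55, 47, 38]
extract-min #3 returns 20:
  remove root 20; move last element 38 to root → [38, 21, 26, 35, 39, 29, 33, 53, 56, 55, 47]
  38 vs smaller child 21 at index 1, swap → [21, 38, 26, 35, 39, 29, 33, 53, 56, 55, 47]
  38 vs smaller child 35 at index 3, swap → [21, 35, 26, 38, 39, 29, 33, 53, 56, 55, 47]
extract-min #4 returns 21:
  remove root 21; move last element 47 to root → [47, 35, 26, 38, 39, 29, 33, 53, 56, 55]
  47 vs smaller child 26 at index 2, swap → [26, 35, 47, 38, 39, 29, 33, 53, 56, 55]
  47 vs smaller child 29 at index 5, swap → [26, 35, 29, 38, 39, 47, 33, 53, 56, 55]
extract-min #5 returns 26:
  remove root 26; move last element 55 to root → [55, 35, 29, 38, 39, 47, 33, 53, 56]
  55 vs smaller child 29 at index 2, swap → [29, 35, 55, 38, 39, 47, 33, 53, 56]
  55 vs smaller child 33 at index 6, swap → [29, 35, 33, 38, 39, 47, 55, 53, 56]
extract-min #6 returns 29:
  remove root 29; move last element 56 to root → [56, 35, 33, 38, 39, 47, 55, 53]
  56 vs smaller child 33 at index 2, swap → [33, 35, 56, 38, 39, 47, 55, 53]
  56 vs smaller child 47 at index 5, swap → [33, 35, 47, 38, 39, 56, 55, 53]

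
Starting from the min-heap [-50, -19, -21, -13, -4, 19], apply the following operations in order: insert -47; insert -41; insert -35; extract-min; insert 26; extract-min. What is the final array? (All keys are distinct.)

[-41, -35, -21, -13, -4, 19, -19, 26]

insert -47:
  append -47 at index 6 → [-50, -19, -21, -13, -4, 19, -47]
  -47 < parent -21 at index 2, swap → [-50, -19, -47, -13, -4, 19, -21]
insert -41:
  append -41 at index 7 → [-50, -19, -47, -13, -4, 19, -21, -41]
  -41 < parent -13 at index 3, swap → [-50, -19, -47, -41, -4, 19, -21, -13]
  -41 < parent -19 at index 1, swap → [-50, -41, -47, -19, -4, 19, -21, -13]
insert -35:
  append -35 at index 8 → [-50, -41, -47, -19, -4, 19, -21, -13, -35]
  -35 < parent -19 at index 3, swap → [-50, -41, -47, -35, -4, 19, -21, -13, -19]
extract-min → returns -50:
  remove root -50; move last element -19 to root → [-19, -41, -47, -35, -4, 19, -21, -13]
  -19 vs smaller child -47 at index 2, swap → [-47, -41, -19, -35, -4, 19, -21, -13]
  -19 vs smaller child -21 at index 6, swap → [-47, -41, -21, -35, -4, 19, -19, -13]
insert 26:
  append 26 at index 8 → [-47, -41, -21, -35, -4, 19, -19, -13, 26] (no swap needed)
extract-min → returns -47:
  remove root -47; move last element 26 to root → [26, -41, -21, -35, -4, 19, -19, -13]
  26 vs smaller child -41 at index 1, swap → [-41, 26, -21, -35, -4, 19, -19, -13]
  26 vs smaller child -35 at index 3, swap → [-41, -35, -21, 26, -4, 19, -19, -13]
  26 vs only child -13 at index 7, swap → [-41, -35, -21, -13, -4, 19, -19, 26]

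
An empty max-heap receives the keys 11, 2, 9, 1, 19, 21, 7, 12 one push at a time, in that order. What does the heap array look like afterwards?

[21, 12, 19, 11, 2, 9, 7, 1]

Insert 11:
  append 11 at index 0 → [11] (no swap needed)
Insert 2:
  append 2 at index 1 → [11, 2] (no swap needed)
Insert 9:
  append 9 at index 2 → [11, 2, 9] (no swap needed)
Insert 1:
  append 1 at index 3 → [11, 2, 9, 1] (no swap needed)
Insert 19:
  append 19 at index 4 → [11, 2, 9, 1, 19]
  19 > parent 2 at index 1, swap → [11, 19, 9, 1, 2]
  19 > parent 11 at index 0, swap → [19, 11, 9, 1, 2]
Insert 21:
  append 21 at index 5 → [19, 11, 9, 1, 2, 21]
  21 > parent 9 at index 2, swap → [19, 11, 21, 1, 2, 9]
  21 > parent 19 at index 0, swap → [21, 11, 19, 1, 2, 9]
Insert 7:
  append 7 at index 6 → [21, 11, 19, 1, 2, 9, 7] (no swap needed)
Insert 12:
  append 12 at index 7 → [21, 11, 19, 1, 2, 9, 7, 12]
  12 > parent 1 at index 3, swap → [21, 11, 19, 12, 2, 9, 7, 1]
  12 > parent 11 at index 1, swap → [21, 12, 19, 11, 2, 9, 7, 1]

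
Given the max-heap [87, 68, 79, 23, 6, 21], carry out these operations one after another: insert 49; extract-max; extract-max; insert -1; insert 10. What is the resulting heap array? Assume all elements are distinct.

insert 49:
  append 49 at index 6 → [87, 68, 79, 23, 6, 21, 49] (no swap needed)
extract-max → returns 87:
  remove root 87; move last element 49 to root → [49, 68, 79, 23, 6, 21]
  49 vs larger child 79 at index 2, swap → [79, 68, 49, 23, 6, 21]
extract-max → returns 79:
  remove root 79; move last element 21 to root → [21, 68, 49, 23, 6]
  21 vs larger child 68 at index 1, swap → [68, 21, 49, 23, 6]
  21 vs larger child 23 at index 3, swap → [68, 23, 49, 21, 6]
insert -1:
  append -1 at index 5 → [68, 23, 49, 21, 6, -1] (no swap needed)
insert 10:
  append 10 at index 6 → [68, 23, 49, 21, 6, -1, 10] (no swap needed)

[68, 23, 49, 21, 6, -1, 10]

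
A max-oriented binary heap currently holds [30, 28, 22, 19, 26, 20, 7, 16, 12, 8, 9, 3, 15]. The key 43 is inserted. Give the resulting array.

[43, 28, 30, 19, 26, 20, 22, 16, 12, 8, 9, 3, 15, 7]

append 43 at index 13 → [30, 28, 22, 19, 26, 20, 7, 16, 12, 8, 9, 3, 15, 43]
43 > parent 7 at index 6, swap → [30, 28, 22, 19, 26, 20, 43, 16, 12, 8, 9, 3, 15, 7]
43 > parent 22 at index 2, swap → [30, 28, 43, 19, 26, 20, 22, 16, 12, 8, 9, 3, 15, 7]
43 > parent 30 at index 0, swap → [43, 28, 30, 19, 26, 20, 22, 16, 12, 8, 9, 3, 15, 7]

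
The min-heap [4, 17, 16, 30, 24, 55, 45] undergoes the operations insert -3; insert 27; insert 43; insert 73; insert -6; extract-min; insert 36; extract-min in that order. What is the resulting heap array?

insert -3:
  append -3 at index 7 → [4, 17, 16, 30, 24, 55, 45, -3]
  -3 < parent 30 at index 3, swap → [4, 17, 16, -3, 24, 55, 45, 30]
  -3 < parent 17 at index 1, swap → [4, -3, 16, 17, 24, 55, 45, 30]
  -3 < parent 4 at index 0, swap → [-3, 4, 16, 17, 24, 55, 45, 30]
insert 27:
  append 27 at index 8 → [-3, 4, 16, 17, 24, 55, 45, 30, 27] (no swap needed)
insert 43:
  append 43 at index 9 → [-3, 4, 16, 17, 24, 55, 45, 30, 27, 43] (no swap needed)
insert 73:
  append 73 at index 10 → [-3, 4, 16, 17, 24, 55, 45, 30, 27, 43, 73] (no swap needed)
insert -6:
  append -6 at index 11 → [-3, 4, 16, 17, 24, 55, 45, 30, 27, 43, 73, -6]
  -6 < parent 55 at index 5, swap → [-3, 4, 16, 17, 24, -6, 45, 30, 27, 43, 73, 55]
  -6 < parent 16 at index 2, swap → [-3, 4, -6, 17, 24, 16, 45, 30, 27, 43, 73, 55]
  -6 < parent -3 at index 0, swap → [-6, 4, -3, 17, 24, 16, 45, 30, 27, 43, 73, 55]
extract-min → returns -6:
  remove root -6; move last element 55 to root → [55, 4, -3, 17, 24, 16, 45, 30, 27, 43, 73]
  55 vs smaller child -3 at index 2, swap → [-3, 4, 55, 17, 24, 16, 45, 30, 27, 43, 73]
  55 vs smaller child 16 at index 5, swap → [-3, 4, 16, 17, 24, 55, 45, 30, 27, 43, 73]
insert 36:
  append 36 at index 11 → [-3, 4, 16, 17, 24, 55, 45, 30, 27, 43, 73, 36]
  36 < parent 55 at index 5, swap → [-3, 4, 16, 17, 24, 36, 45, 30, 27, 43, 73, 55]
extract-min → returns -3:
  remove root -3; move last element 55 to root → [55, 4, 16, 17, 24, 36, 45, 30, 27, 43, 73]
  55 vs smaller child 4 at index 1, swap → [4, 55, 16, 17, 24, 36, 45, 30, 27, 43, 73]
  55 vs smaller child 17 at index 3, swap → [4, 17, 16, 55, 24, 36, 45, 30, 27, 43, 73]
  55 vs smaller child 27 at index 8, swap → [4, 17, 16, 27, 24, 36, 45, 30, 55, 43, 73]

[4, 17, 16, 27, 24, 36, 45, 30, 55, 43, 73]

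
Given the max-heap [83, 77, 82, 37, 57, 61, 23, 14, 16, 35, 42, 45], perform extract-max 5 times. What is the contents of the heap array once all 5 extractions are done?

[45, 42, 35, 37, 16, 14, 23]

extract-max #1 returns 83:
  remove root 83; move last element 45 to root → [45, 77, 82, 37, 57, 61, 23, 14, 16, 35, 42]
  45 vs larger child 82 at index 2, swap → [82, 77, 45, 37, 57, 61, 23, 14, 16, 35, 42]
  45 vs larger child 61 at index 5, swap → [82, 77, 61, 37, 57, 45, 23, 14, 16, 35, 42]
extract-max #2 returns 82:
  remove root 82; move last element 42 to root → [42, 77, 61, 37, 57, 45, 23, 14, 16, 35]
  42 vs larger child 77 at index 1, swap → [77, 42, 61, 37, 57, 45, 23, 14, 16, 35]
  42 vs larger child 57 at index 4, swap → [77, 57, 61, 37, 42, 45, 23, 14, 16, 35]
extract-max #3 returns 77:
  remove root 77; move last element 35 to root → [35, 57, 61, 37, 42, 45, 23, 14, 16]
  35 vs larger child 61 at index 2, swap → [61, 57, 35, 37, 42, 45, 23, 14, 16]
  35 vs larger child 45 at index 5, swap → [61, 57, 45, 37, 42, 35, 23, 14, 16]
extract-max #4 returns 61:
  remove root 61; move last element 16 to root → [16, 57, 45, 37, 42, 35, 23, 14]
  16 vs larger child 57 at index 1, swap → [57, 16, 45, 37, 42, 35, 23, 14]
  16 vs larger child 42 at index 4, swap → [57, 42, 45, 37, 16, 35, 23, 14]
extract-max #5 returns 57:
  remove root 57; move last element 14 to root → [14, 42, 45, 37, 16, 35, 23]
  14 vs larger child 45 at index 2, swap → [45, 42, 14, 37, 16, 35, 23]
  14 vs larger child 35 at index 5, swap → [45, 42, 35, 37, 16, 14, 23]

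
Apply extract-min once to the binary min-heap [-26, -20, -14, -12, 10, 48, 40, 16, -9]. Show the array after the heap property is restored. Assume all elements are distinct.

remove root -26; move last element -9 to root → [-9, -20, -14, -12, 10, 48, 40, 16]
-9 vs smaller child -20 at index 1, swap → [-20, -9, -14, -12, 10, 48, 40, 16]
-9 vs smaller child -12 at index 3, swap → [-20, -12, -14, -9, 10, 48, 40, 16]

[-20, -12, -14, -9, 10, 48, 40, 16]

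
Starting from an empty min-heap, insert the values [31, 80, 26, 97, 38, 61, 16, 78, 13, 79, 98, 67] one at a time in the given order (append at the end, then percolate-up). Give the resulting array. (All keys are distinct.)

Insert 31:
  append 31 at index 0 → [31] (no swap needed)
Insert 80:
  append 80 at index 1 → [31, 80] (no swap needed)
Insert 26:
  append 26 at index 2 → [31, 80, 26]
  26 < parent 31 at index 0, swap → [26, 80, 31]
Insert 97:
  append 97 at index 3 → [26, 80, 31, 97] (no swap needed)
Insert 38:
  append 38 at index 4 → [26, 80, 31, 97, 38]
  38 < parent 80 at index 1, swap → [26, 38, 31, 97, 80]
Insert 61:
  append 61 at index 5 → [26, 38, 31, 97, 80, 61] (no swap needed)
Insert 16:
  append 16 at index 6 → [26, 38, 31, 97, 80, 61, 16]
  16 < parent 31 at index 2, swap → [26, 38, 16, 97, 80, 61, 31]
  16 < parent 26 at index 0, swap → [16, 38, 26, 97, 80, 61, 31]
Insert 78:
  append 78 at index 7 → [16, 38, 26, 97, 80, 61, 31, 78]
  78 < parent 97 at index 3, swap → [16, 38, 26, 78, 80, 61, 31, 97]
Insert 13:
  append 13 at index 8 → [16, 38, 26, 78, 80, 61, 31, 97, 13]
  13 < parent 78 at index 3, swap → [16, 38, 26, 13, 80, 61, 31, 97, 78]
  13 < parent 38 at index 1, swap → [16, 13, 26, 38, 80, 61, 31, 97, 78]
  13 < parent 16 at index 0, swap → [13, 16, 26, 38, 80, 61, 31, 97, 78]
Insert 79:
  append 79 at index 9 → [13, 16, 26, 38, 80, 61, 31, 97, 78, 79]
  79 < parent 80 at index 4, swap → [13, 16, 26, 38, 79, 61, 31, 97, 78, 80]
Insert 98:
  append 98 at index 10 → [13, 16, 26, 38, 79, 61, 31, 97, 78, 80, 98] (no swap needed)
Insert 67:
  append 67 at index 11 → [13, 16, 26, 38, 79, 61, 31, 97, 78, 80, 98, 67] (no swap needed)

[13, 16, 26, 38, 79, 61, 31, 97, 78, 80, 98, 67]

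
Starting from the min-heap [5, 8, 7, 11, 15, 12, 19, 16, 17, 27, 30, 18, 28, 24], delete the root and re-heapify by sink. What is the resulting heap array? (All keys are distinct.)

[7, 8, 12, 11, 15, 18, 19, 16, 17, 27, 30, 24, 28]

remove root 5; move last element 24 to root → [24, 8, 7, 11, 15, 12, 19, 16, 17, 27, 30, 18, 28]
24 vs smaller child 7 at index 2, swap → [7, 8, 24, 11, 15, 12, 19, 16, 17, 27, 30, 18, 28]
24 vs smaller child 12 at index 5, swap → [7, 8, 12, 11, 15, 24, 19, 16, 17, 27, 30, 18, 28]
24 vs smaller child 18 at index 11, swap → [7, 8, 12, 11, 15, 18, 19, 16, 17, 27, 30, 24, 28]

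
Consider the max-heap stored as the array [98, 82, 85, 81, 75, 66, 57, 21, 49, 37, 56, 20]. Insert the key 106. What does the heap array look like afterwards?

[106, 82, 98, 81, 75, 85, 57, 21, 49, 37, 56, 20, 66]

append 106 at index 12 → [98, 82, 85, 81, 75, 66, 57, 21, 49, 37, 56, 20, 106]
106 > parent 66 at index 5, swap → [98, 82, 85, 81, 75, 106, 57, 21, 49, 37, 56, 20, 66]
106 > parent 85 at index 2, swap → [98, 82, 106, 81, 75, 85, 57, 21, 49, 37, 56, 20, 66]
106 > parent 98 at index 0, swap → [106, 82, 98, 81, 75, 85, 57, 21, 49, 37, 56, 20, 66]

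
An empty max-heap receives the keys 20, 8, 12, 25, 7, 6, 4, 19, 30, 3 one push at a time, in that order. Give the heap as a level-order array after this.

[30, 25, 12, 20, 7, 6, 4, 8, 19, 3]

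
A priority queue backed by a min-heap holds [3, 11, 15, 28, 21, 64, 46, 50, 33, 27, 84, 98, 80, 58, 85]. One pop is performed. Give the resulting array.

[11, 21, 15, 28, 27, 64, 46, 50, 33, 85, 84, 98, 80, 58]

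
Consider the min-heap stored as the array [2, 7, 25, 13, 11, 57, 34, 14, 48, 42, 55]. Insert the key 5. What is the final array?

append 5 at index 11 → [2, 7, 25, 13, 11, 57, 34, 14, 48, 42, 55, 5]
5 < parent 57 at index 5, swap → [2, 7, 25, 13, 11, 5, 34, 14, 48, 42, 55, 57]
5 < parent 25 at index 2, swap → [2, 7, 5, 13, 11, 25, 34, 14, 48, 42, 55, 57]

[2, 7, 5, 13, 11, 25, 34, 14, 48, 42, 55, 57]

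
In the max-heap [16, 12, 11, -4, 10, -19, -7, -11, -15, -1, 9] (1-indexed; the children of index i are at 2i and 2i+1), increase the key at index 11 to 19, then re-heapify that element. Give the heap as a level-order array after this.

[19, 16, 11, -4, 12, -19, -7, -11, -15, -1, 10]

set index 11 from 9 to 19 → [16, 12, 11, -4, 10, -19, -7, -11, -15, -1, 19]
19 > parent 10 at index 5, swap → [16, 12, 11, -4, 19, -19, -7, -11, -15, -1, 10]
19 > parent 12 at index 2, swap → [16, 19, 11, -4, 12, -19, -7, -11, -15, -1, 10]
19 > parent 16 at index 1, swap → [19, 16, 11, -4, 12, -19, -7, -11, -15, -1, 10]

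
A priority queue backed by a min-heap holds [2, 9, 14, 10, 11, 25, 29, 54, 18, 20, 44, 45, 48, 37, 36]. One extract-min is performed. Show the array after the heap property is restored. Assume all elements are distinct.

[9, 10, 14, 18, 11, 25, 29, 54, 36, 20, 44, 45, 48, 37]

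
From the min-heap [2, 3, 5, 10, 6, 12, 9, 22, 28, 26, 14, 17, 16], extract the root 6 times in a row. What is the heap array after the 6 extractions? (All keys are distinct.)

extract-min #1 returns 2:
  remove root 2; move last element 16 to root → [16, 3, 5, 10, 6, 12, 9, 22, 28, 26, 14, 17]
  16 vs smaller child 3 at index 1, swap → [3, 16, 5, 10, 6, 12, 9, 22, 28, 26, 14, 17]
  16 vs smaller child 6 at index 4, swap → [3, 6, 5, 10, 16, 12, 9, 22, 28, 26, 14, 17]
  16 vs smaller child 14 at index 10, swap → [3, 6, 5, 10, 14, 12, 9, 22, 28, 26, 16, 17]
extract-min #2 returns 3:
  remove root 3; move last element 17 to root → [17, 6, 5, 10, 14, 12, 9, 22, 28, 26, 16]
  17 vs smaller child 5 at index 2, swap → [5, 6, 17, 10, 14, 12, 9, 22, 28, 26, 16]
  17 vs smaller child 9 at index 6, swap → [5, 6, 9, 10, 14, 12, 17, 22, 28, 26, 16]
extract-min #3 returns 5:
  remove root 5; move last element 16 to root → [16, 6, 9, 10, 14, 12, 17, 22, 28, 26]
  16 vs smaller child 6 at index 1, swap → [6, 16, 9, 10, 14, 12, 17, 22, 28, 26]
  16 vs smaller child 10 at index 3, swap → [6, 10, 9, 16, 14, 12, 17, 22, 28, 26]
extract-min #4 returns 6:
  remove root 6; move last element 26 to root → [26, 10, 9, 16, 14, 12, 17, 22, 28]
  26 vs smaller child 9 at index 2, swap → [9, 10, 26, 16, 14, 12, 17, 22, 28]
  26 vs smaller child 12 at index 5, swap → [9, 10, 12, 16, 14, 26, 17, 22, 28]
extract-min #5 returns 9:
  remove root 9; move last element 28 to root → [28, 10, 12, 16, 14, 26, 17, 22]
  28 vs smaller child 10 at index 1, swap → [10, 28, 12, 16, 14, 26, 17, 22]
  28 vs smaller child 14 at index 4, swap → [10, 14, 12, 16, 28, 26, 17, 22]
extract-min #6 returns 10:
  remove root 10; move last element 22 to root → [22, 14, 12, 16, 28, 26, 17]
  22 vs smaller child 12 at index 2, swap → [12, 14, 22, 16, 28, 26, 17]
  22 vs smaller child 17 at index 6, swap → [12, 14, 17, 16, 28, 26, 22]

[12, 14, 17, 16, 28, 26, 22]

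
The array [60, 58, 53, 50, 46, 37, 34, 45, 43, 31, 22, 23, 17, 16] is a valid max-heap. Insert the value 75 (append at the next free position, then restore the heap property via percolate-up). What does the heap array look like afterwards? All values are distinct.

append 75 at index 14 → [60, 58, 53, 50, 46, 37, 34, 45, 43, 31, 22, 23, 17, 16, 75]
75 > parent 34 at index 6, swap → [60, 58, 53, 50, 46, 37, 75, 45, 43, 31, 22, 23, 17, 16, 34]
75 > parent 53 at index 2, swap → [60, 58, 75, 50, 46, 37, 53, 45, 43, 31, 22, 23, 17, 16, 34]
75 > parent 60 at index 0, swap → [75, 58, 60, 50, 46, 37, 53, 45, 43, 31, 22, 23, 17, 16, 34]

[75, 58, 60, 50, 46, 37, 53, 45, 43, 31, 22, 23, 17, 16, 34]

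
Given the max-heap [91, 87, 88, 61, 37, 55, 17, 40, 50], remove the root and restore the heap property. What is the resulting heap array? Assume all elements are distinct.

remove root 91; move last element 50 to root → [50, 87, 88, 61, 37, 55, 17, 40]
50 vs larger child 88 at index 2, swap → [88, 87, 50, 61, 37, 55, 17, 40]
50 vs larger child 55 at index 5, swap → [88, 87, 55, 61, 37, 50, 17, 40]

[88, 87, 55, 61, 37, 50, 17, 40]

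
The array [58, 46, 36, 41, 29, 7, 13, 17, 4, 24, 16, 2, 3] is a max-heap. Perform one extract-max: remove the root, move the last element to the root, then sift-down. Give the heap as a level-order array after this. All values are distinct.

remove root 58; move last element 3 to root → [3, 46, 36, 41, 29, 7, 13, 17, 4, 24, 16, 2]
3 vs larger child 46 at index 1, swap → [46, 3, 36, 41, 29, 7, 13, 17, 4, 24, 16, 2]
3 vs larger child 41 at index 3, swap → [46, 41, 36, 3, 29, 7, 13, 17, 4, 24, 16, 2]
3 vs larger child 17 at index 7, swap → [46, 41, 36, 17, 29, 7, 13, 3, 4, 24, 16, 2]

[46, 41, 36, 17, 29, 7, 13, 3, 4, 24, 16, 2]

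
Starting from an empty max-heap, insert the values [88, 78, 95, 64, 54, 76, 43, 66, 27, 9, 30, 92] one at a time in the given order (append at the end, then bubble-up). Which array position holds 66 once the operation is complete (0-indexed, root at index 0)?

Insert 88:
  append 88 at index 0 → [88] (no swap needed)
Insert 78:
  append 78 at index 1 → [88, 78] (no swap needed)
Insert 95:
  append 95 at index 2 → [88, 78, 95]
  95 > parent 88 at index 0, swap → [95, 78, 88]
Insert 64:
  append 64 at index 3 → [95, 78, 88, 64] (no swap needed)
Insert 54:
  append 54 at index 4 → [95, 78, 88, 64, 54] (no swap needed)
Insert 76:
  append 76 at index 5 → [95, 78, 88, 64, 54, 76] (no swap needed)
Insert 43:
  append 43 at index 6 → [95, 78, 88, 64, 54, 76, 43] (no swap needed)
Insert 66:
  append 66 at index 7 → [95, 78, 88, 64, 54, 76, 43, 66]
  66 > parent 64 at index 3, swap → [95, 78, 88, 66, 54, 76, 43, 64]
Insert 27:
  append 27 at index 8 → [95, 78, 88, 66, 54, 76, 43, 64, 27] (no swap needed)
Insert 9:
  append 9 at index 9 → [95, 78, 88, 66, 54, 76, 43, 64, 27, 9] (no swap needed)
Insert 30:
  append 30 at index 10 → [95, 78, 88, 66, 54, 76, 43, 64, 27, 9, 30] (no swap needed)
Insert 92:
  append 92 at index 11 → [95, 78, 88, 66, 54, 76, 43, 64, 27, 9, 30, 92]
  92 > parent 76 at index 5, swap → [95, 78, 88, 66, 54, 92, 43, 64, 27, 9, 30, 76]
  92 > parent 88 at index 2, swap → [95, 78, 92, 66, 54, 88, 43, 64, 27, 9, 30, 76]
resulting array: [95, 78, 92, 66, 54, 88, 43, 64, 27, 9, 30, 76]

3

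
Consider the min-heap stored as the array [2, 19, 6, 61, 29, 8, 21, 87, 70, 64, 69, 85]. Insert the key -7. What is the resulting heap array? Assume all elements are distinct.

[-7, 19, 2, 61, 29, 6, 21, 87, 70, 64, 69, 85, 8]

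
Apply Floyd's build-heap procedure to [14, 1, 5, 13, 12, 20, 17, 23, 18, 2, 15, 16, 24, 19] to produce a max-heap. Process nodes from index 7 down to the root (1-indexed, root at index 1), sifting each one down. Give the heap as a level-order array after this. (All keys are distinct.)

sift down from index 7:
  17 vs only child 19 at index 14, swap → [14, 1, 5, 13, 12, 20, 19, 23, 18, 2, 15, 16, 24, 17]
sift down from index 6:
  20 vs larger child 24 at index 13, swap → [14, 1, 5, 13, 12, 24, 19, 23, 18, 2, 15, 16, 20, 17]
sift down from index 5:
  12 vs larger child 15 at index 11, swap → [14, 1, 5, 13, 15, 24, 19, 23, 18, 2, 12, 16, 20, 17]
sift down from index 4:
  13 vs larger child 23 at index 8, swap → [14, 1, 5, 23, 15, 24, 19, 13, 18, 2, 12, 16, 20, 17]
sift down from index 3:
  5 vs larger child 24 at index 6, swap → [14, 1, 24, 23, 15, 5, 19, 13, 18, 2, 12, 16, 20, 17]
  5 vs larger child 20 at index 13, swap → [14, 1, 24, 23, 15, 20, 19, 13, 18, 2, 12, 16, 5, 17]
sift down from index 2:
  1 vs larger child 23 at index 4, swap → [14, 23, 24, 1, 15, 20, 19, 13, 18, 2, 12, 16, 5, 17]
  1 vs larger child 18 at index 9, swap → [14, 23, 24, 18, 15, 20, 19, 13, 1, 2, 12, 16, 5, 17]
sift down from index 1:
  14 vs larger child 24 at index 3, swap → [24, 23, 14, 18, 15, 20, 19, 13, 1, 2, 12, 16, 5, 17]
  14 vs larger child 20 at index 6, swap → [24, 23, 20, 18, 15, 14, 19, 13, 1, 2, 12, 16, 5, 17]
  14 vs larger child 16 at index 12, swap → [24, 23, 20, 18, 15, 16, 19, 13, 1, 2, 12, 14, 5, 17]

[24, 23, 20, 18, 15, 16, 19, 13, 1, 2, 12, 14, 5, 17]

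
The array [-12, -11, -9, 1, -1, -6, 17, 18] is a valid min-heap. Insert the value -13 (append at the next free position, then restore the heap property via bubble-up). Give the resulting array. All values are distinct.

append -13 at index 8 → [-12, -11, -9, 1, -1, -6, 17, 18, -13]
-13 < parent 1 at index 3, swap → [-12, -11, -9, -13, -1, -6, 17, 18, 1]
-13 < parent -11 at index 1, swap → [-12, -13, -9, -11, -1, -6, 17, 18, 1]
-13 < parent -12 at index 0, swap → [-13, -12, -9, -11, -1, -6, 17, 18, 1]

[-13, -12, -9, -11, -1, -6, 17, 18, 1]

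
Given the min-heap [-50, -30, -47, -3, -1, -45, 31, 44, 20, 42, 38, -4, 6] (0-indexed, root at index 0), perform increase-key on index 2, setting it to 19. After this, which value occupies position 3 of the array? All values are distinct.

-3

set index 2 from -47 to 19 → [-50, -30, 19, -3, -1, -45, 31, 44, 20, 42, 38, -4, 6]
19 vs smaller child -45 at index 5, swap → [-50, -30, -45, -3, -1, 19, 31, 44, 20, 42, 38, -4, 6]
19 vs smaller child -4 at index 11, swap → [-50, -30, -45, -3, -1, -4, 31, 44, 20, 42, 38, 19, 6]
resulting array: [-50, -30, -45, -3, -1, -4, 31, 44, 20, 42, 38, 19, 6]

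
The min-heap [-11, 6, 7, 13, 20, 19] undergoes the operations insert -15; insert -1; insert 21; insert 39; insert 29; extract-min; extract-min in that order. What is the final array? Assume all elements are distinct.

[-1, 6, 7, 13, 20, 19, 29, 39, 21]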